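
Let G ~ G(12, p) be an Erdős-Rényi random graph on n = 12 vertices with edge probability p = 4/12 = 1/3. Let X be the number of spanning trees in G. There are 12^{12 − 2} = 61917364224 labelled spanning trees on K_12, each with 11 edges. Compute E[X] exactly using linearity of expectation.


K_12 has 12^{12 − 2} = 61917364224 labelled spanning trees.
For each such spanning tree H, let X_H = 1 if all 11 edges of H are present in G. Then P[X_H = 1] = p^{11} = (1/3)^{11} = 1/177147.
Summing the indicators: E[X] = Σ_H E[X_H] = 61917364224 · p^{11} = 61917364224 · 1/177147 = 1048576/3.
Numerically: E[X] ≈ 349525.

E[X] = 61917364224 · (1/3)^{11} = 1048576/3 ≈ 349525.


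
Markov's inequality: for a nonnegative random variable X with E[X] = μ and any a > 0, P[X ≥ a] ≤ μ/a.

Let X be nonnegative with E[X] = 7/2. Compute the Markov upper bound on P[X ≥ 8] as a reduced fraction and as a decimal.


μ = E[X] = 7/2, a = 8.
Markov: P[X ≥ 8] ≤ μ/a = (7/2)/8 = 7/16.
Numerically: ≈ 0.437500.
(Since a = 8 > μ = 3.500000, the bound 7/16 is < 1 and informative.)

P[X ≥ 8] ≤ 7/16 ≈ 0.437500.


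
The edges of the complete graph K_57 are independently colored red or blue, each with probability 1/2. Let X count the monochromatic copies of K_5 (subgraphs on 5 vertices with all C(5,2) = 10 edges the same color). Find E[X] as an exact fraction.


Let X = Σ_S X_S over the C(57, 5) = 4187106 subsets S of size 5, where X_S = 1 if the K_5 on S is monochromatic.
For a fixed S, the K_5 on S has C(5, 2) = 10 edges. P[all 10 edges red] = (1/2)^10, and likewise for blue, so P[monochromatic] = 2·(1/2)^10 = 2^{1 − 10} = 1/512.
By linearity of expectation: E[X] = C(57, 5) · 2^{1 − 10} = 4187106 · 1/512 = 2093553/256.
Numerically: E[X] ≈ 8177.9414.

E[X] = C(57,5)·2^(1−C(5,2)) = 2093553/256 ≈ 8177.9414.


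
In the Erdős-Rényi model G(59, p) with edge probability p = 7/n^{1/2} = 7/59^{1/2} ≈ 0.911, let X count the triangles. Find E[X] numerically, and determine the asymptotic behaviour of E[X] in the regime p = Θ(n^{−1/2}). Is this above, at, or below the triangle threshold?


Number of potential triangles: C(59, 3) = 32509.
Each occurs with probability p³ ≈ (0.911)³ ≈ 7.56861e-01.
By linearity: E[X] = C(59, 3)·p³ ≈ 32509 · 7.56861e-01 ≈ 24604.793.
Since α = 1/2 < 1, p = c/n^{1/2} ≫ 1/n is above the triangle threshold p ~ 1/n. Asymptotically E[X] ~ (c³/6)·n^{3(1−α)} = (7³/6)·n^{1.5} → ∞; triangles are abundant w.h.p.

E[X] ≈ 24604.793; in regime p = Θ(1/n^{1/2}) E[X] diverges (above the triangle threshold p ~ 1/n).


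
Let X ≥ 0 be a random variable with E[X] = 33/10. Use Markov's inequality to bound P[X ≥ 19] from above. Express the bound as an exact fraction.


μ = E[X] = 33/10, a = 19.
Markov: P[X ≥ 19] ≤ μ/a = (33/10)/19 = 33/190.
Numerically: ≈ 0.174.
(Since a = 19 > μ = 3.300, the bound 33/190 is < 1 and informative.)

P[X ≥ 19] ≤ 33/190 ≈ 0.174.


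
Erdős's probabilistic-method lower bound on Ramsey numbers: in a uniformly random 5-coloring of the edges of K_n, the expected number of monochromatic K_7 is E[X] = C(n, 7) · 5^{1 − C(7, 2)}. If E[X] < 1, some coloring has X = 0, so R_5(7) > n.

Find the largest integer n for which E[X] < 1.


We need C(n, 7) · 5^{1 − 21} < 1, i.e. C(n, 7) < 5^{21 − 1} = 95367431640625.
Check values of n near the boundary:
  n = 336: C(336, 7) = 90079147136880; 90079147136880 < 95367431640625? YES
  n = 337: C(337, 7) = 91989916924632; 91989916924632 < 95367431640625? YES
  n = 338: C(338, 7) = 93935323022736; 93935323022736 < 95367431640625? YES
  n = 339: C(339, 7) = 95915887062372; 95915887062372 < 95367431640625? NO
The largest n with C(n, 7) < 95367431640625 is n = 338 (where E[X] = 93935323022736/95367431640625 ≈ 0.985). Hence R_5(7) > 338, i.e. R_5(7) ≥ 339.

Largest n = 338; hence R_5(7) > 338.


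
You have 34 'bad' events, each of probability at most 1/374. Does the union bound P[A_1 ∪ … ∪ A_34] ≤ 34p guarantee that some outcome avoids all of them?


Union bound: P[∪_{i=1}^{34} A_i] ≤ Σ_i P[A_i] ≤ 34·p = 34·(1/374) = 1/11.
Numerically: 1/11 ≈ 0.0909.
Is 1/11 < 1? YES.
Since P[∪ A_i] ≤ 1/11 < 1, the complement has P[∩ A_i^c] ≥ 1 − 1/11 = 10/11 > 0, so some outcome avoids every A_i.

34·p = 1/11 ≈ 0.0909; existence CERTIFIED by the union bound.


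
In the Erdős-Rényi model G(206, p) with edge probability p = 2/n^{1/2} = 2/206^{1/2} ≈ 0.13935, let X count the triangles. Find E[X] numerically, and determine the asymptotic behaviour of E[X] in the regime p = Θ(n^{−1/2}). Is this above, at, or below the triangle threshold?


Number of potential triangles: C(206, 3) = 1435820.
Each occurs with probability p³ ≈ (0.13935)³ ≈ 2.7057593e-03.
By linearity: E[X] = C(206, 3)·p³ ≈ 1435820 · 2.7057593e-03 ≈ 3884.98329.
Since α = 1/2 < 1, p = c/n^{1/2} ≫ 1/n is above the triangle threshold p ~ 1/n. Asymptotically E[X] ~ (c³/6)·n^{3(1−α)} = (2³/6)·n^{1.5} → ∞; triangles are abundant w.h.p.

E[X] ≈ 3884.98329; in regime p = Θ(1/n^{1/2}) E[X] diverges (above the triangle threshold p ~ 1/n).


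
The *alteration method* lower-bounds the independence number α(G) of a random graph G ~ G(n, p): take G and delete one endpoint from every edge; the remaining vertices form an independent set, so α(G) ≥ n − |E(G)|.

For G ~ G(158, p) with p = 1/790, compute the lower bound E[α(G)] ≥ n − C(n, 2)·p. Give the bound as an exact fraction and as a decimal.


E[|E(G)|] = C(158, 2)·p = 12403 · (1/790) = 157/10.
E[α(G)] ≥ n − E[|E(G)|] = 158 − 157/10 = 1423/10.
Numerically: ≈ 142.300.
(This is only a lower bound; the true E[α(G)] may be larger.)

E[α(G)] ≥ 1423/10 ≈ 142.300.


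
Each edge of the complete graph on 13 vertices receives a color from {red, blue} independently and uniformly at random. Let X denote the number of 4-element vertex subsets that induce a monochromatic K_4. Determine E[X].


Let X = Σ_S X_S over the C(13, 4) = 715 subsets S of size 4, where X_S = 1 if the K_4 on S is monochromatic.
For a fixed S, the K_4 on S has C(4, 2) = 6 edges. P[all 6 edges red] = (1/2)^6, and likewise for blue, so P[monochromatic] = 2·(1/2)^6 = 2^{1 − 6} = 1/32.
By linearity of expectation: E[X] = C(13, 4) · 2^{1 − 6} = 715 · 1/32 = 715/32.
Numerically: E[X] ≈ 22.344.

E[X] = C(13,4)·2^(1−C(4,2)) = 715/32 ≈ 22.344.


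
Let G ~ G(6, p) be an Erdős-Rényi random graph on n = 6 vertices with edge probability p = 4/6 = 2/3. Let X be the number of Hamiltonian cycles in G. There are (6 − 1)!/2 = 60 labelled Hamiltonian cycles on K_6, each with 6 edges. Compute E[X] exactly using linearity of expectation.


K_6 has (6 − 1)!/2 = 60 labelled Hamiltonian cycles.
For each such Hamiltonian cycle H, let X_H = 1 if all 6 edges of H are present in G. Then P[X_H = 1] = p^{6} = (2/3)^{6} = 64/729.
By linearity of expectation: E[X] = Σ_H E[X_H] = 60 · p^{6} = 60 · 64/729 = 1280/243.
Numerically: E[X] ≈ 5.267.

E[X] = 60 · (2/3)^{6} = 1280/243 ≈ 5.267.


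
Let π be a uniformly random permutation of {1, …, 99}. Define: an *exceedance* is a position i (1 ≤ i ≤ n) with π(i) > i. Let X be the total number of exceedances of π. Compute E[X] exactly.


Write X = Σ_{i=1}^{99} X_i, where X_i = 1_{π(i) > i}.
For each fixed i, π(i) is uniform over {1, …, 99} (marginal of a uniform permutation), so P[π(i) > i] = (n − i)/n. Summing: Σ_{i=1}^{99} (n − i)/n = (0 + 1 + … + 98)/99 = 99(99 − 1)/(2·99) = (99 − 1)/2.
Hence E[X] = Σ_{i=1}^{99} (99 − i)/99 = 49 ≈ 49.00000.

E[X] = 49 = 49.00000.


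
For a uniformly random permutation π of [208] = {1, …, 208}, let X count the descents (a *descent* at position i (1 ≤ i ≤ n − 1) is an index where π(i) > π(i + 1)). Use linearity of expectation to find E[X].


Write X = Σ X_I over i = 1, …, 207, with X_I the indicator of one descent.
There are 207 indicators.
For each fixed i, the pair (π(i), π(i+1)) is a uniformly random ordered pair of distinct values from {1, …, 208}; by symmetry P[π(i) > π(i+1)] = 1/2.
By linearity: E[X] = 207 · (1/2) = (208 − 1) · (1/2) = 207/2 ≈ 103.500000.

E[X] = 207/2 = 103.500000.


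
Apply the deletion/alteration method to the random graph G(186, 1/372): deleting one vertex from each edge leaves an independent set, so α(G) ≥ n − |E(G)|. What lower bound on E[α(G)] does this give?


E[|E(G)|] = C(186, 2)·p = 17205 · (1/372) = 185/4.
E[α(G)] ≥ n − E[|E(G)|] = 186 − 185/4 = 559/4.
Numerically: ≈ 139.7500.
(This is only a lower bound; the true E[α(G)] may be larger.)

E[α(G)] ≥ 559/4 ≈ 139.7500.


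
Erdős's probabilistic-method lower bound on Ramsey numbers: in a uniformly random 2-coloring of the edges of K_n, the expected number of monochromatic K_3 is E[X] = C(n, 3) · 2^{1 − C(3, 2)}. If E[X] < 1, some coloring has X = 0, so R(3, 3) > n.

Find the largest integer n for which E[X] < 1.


We need C(n, 3) · 2^{1 − 3} < 1, i.e. C(n, 3) < 2^{3 − 1} = 4.
Check values of n near the boundary:
  n = 3: C(3, 3) = 1; 1 < 4? YES
  n = 4: C(4, 3) = 4; 4 < 4? NO
The largest n with C(n, 3) < 4 is n = 3 (where E[X] = 1/4 ≈ 0.2500000). Hence R(3, 3) > 3, i.e. R(3, 3) ≥ 4.

Largest n = 3; hence R(3, 3) > 3.


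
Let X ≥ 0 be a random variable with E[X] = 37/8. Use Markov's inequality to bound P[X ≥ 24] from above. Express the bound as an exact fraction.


μ = E[X] = 37/8, a = 24.
Markov: P[X ≥ 24] ≤ μ/a = (37/8)/24 = 37/192.
Numerically: ≈ 0.1927.
(Since a = 24 > μ = 4.6250, the bound 37/192 is < 1 and informative.)

P[X ≥ 24] ≤ 37/192 ≈ 0.1927.


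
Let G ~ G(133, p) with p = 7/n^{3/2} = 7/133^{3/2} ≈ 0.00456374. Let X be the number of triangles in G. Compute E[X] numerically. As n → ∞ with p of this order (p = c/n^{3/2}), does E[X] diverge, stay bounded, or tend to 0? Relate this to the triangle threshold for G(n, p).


Number of potential triangles: C(133, 3) = 383306.
Each occurs with probability p³ ≈ (0.00456374)³ ≈ 9.50521043e-08.
By linearity: E[X] = C(133, 3)·p³ ≈ 383306 · 9.50521043e-08 ≈ 0.036434.
Since α = 3/2 > 1, p = c/n^{3/2} = o(1/n) is below the triangle threshold p ~ 1/n. Asymptotically E[X] ~ (c³/6)·n^{3(1−α)} = (7³/6)·n^{-1.5} → 0, so by Markov's inequality G has no triangles w.h.p.

E[X] ≈ 0.036434; in regime p = Θ(1/n^{3/2}) E[X] tends to 0 (below the triangle threshold p ~ 1/n).


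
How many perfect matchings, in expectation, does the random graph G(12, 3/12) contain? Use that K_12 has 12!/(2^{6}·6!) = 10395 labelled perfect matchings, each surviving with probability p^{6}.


K_12 has 12!/(2^{6}·6!) = 10395 labelled perfect matchings.
For each such perfect matching H, let X_H = 1 if all 6 edges of H are present in G. Then P[X_H = 1] = p^{6} = (1/4)^{6} = 1/4096.
By linearity: E[X] = Σ_H E[X_H] = 10395 · p^{6} = 10395 · 1/4096 = 10395/4096.
Numerically: E[X] ≈ 2.5378.

E[X] = 10395 · (1/4)^{6} = 10395/4096 ≈ 2.5378.


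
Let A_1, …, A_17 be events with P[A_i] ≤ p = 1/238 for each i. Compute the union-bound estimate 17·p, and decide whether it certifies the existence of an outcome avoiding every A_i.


Union bound: P[∪_{i=1}^{17} A_i] ≤ Σ_i P[A_i] ≤ 17·p = 17·(1/238) = 1/14.
Numerically: 1/14 ≈ 0.0714.
Is 1/14 < 1? YES.
Since P[∪ A_i] ≤ 1/14 < 1, the complement has P[∩ A_i^c] ≥ 1 − 1/14 = 13/14 > 0, so some outcome avoids every A_i.

17·p = 1/14 ≈ 0.0714; existence CERTIFIED by the union bound.


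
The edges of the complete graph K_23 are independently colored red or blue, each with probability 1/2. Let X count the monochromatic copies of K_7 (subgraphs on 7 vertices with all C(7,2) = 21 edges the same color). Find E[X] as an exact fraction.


Let X = Σ_S X_S over the C(23, 7) = 245157 subsets S of size 7, where X_S = 1 if the K_7 on S is monochromatic.
For a fixed S, the K_7 on S has C(7, 2) = 21 edges. P[all 21 edges red] = (1/2)^21, and likewise for blue, so P[monochromatic] = 2·(1/2)^21 = 2^{1 − 21} = 1/1048576.
Summing: E[X] = C(23, 7) · 2^{1 − 21} = 245157 · 1/1048576 = 245157/1048576.
Numerically: E[X] ≈ 0.2338.

E[X] = C(23,7)·2^(1−C(7,2)) = 245157/1048576 ≈ 0.2338.


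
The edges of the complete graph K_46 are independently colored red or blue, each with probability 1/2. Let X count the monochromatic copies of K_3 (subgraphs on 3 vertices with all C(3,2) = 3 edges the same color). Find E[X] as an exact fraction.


Let X = Σ_S X_S over the C(46, 3) = 15180 subsets S of size 3, where X_S = 1 if the K_3 on S is monochromatic.
For a fixed S, the K_3 on S has C(3, 2) = 3 edges. P[all 3 edges red] = (1/2)^3, and likewise for blue, so P[monochromatic] = 2·(1/2)^3 = 2^{1 − 3} = 1/4.
By linearity of expectation: E[X] = C(46, 3) · 2^{1 − 3} = 15180 · 1/4 = 3795.
Numerically: E[X] ≈ 3795.0000.

E[X] = C(46,3)·2^(1−C(3,2)) = 3795 ≈ 3795.0000.


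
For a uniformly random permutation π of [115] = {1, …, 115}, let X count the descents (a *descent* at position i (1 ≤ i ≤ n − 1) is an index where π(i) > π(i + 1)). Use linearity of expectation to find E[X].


Write X = Σ X_I over i = 1, …, 114, with X_I the indicator of one descent.
There are 114 indicators.
For each fixed i, the pair (π(i), π(i+1)) is a uniformly random ordered pair of distinct values from {1, …, 115}; by symmetry P[π(i) > π(i+1)] = 1/2.
By linearity: E[X] = 114 · (1/2) = (115 − 1) · (1/2) = 57 ≈ 57.000.

E[X] = 57 = 57.000.


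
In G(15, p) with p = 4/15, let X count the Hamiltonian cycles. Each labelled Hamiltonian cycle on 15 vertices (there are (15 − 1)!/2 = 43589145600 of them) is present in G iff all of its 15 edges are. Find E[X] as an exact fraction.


K_15 has (15 − 1)!/2 = 43589145600 labelled Hamiltonian cycles.
For each such Hamiltonian cycle H, let X_H = 1 if all 15 edges of H are present in G. Then P[X_H = 1] = p^{15} = (4/15)^{15} = 1073741824/437893890380859375.
By linearity: E[X] = Σ_H E[X_H] = 43589145600 · p^{15} = 43589145600 · 1073741824/437893890380859375 = 7704277975826432/72081298828125.
Numerically: E[X] ≈ 106.883.

E[X] = 43589145600 · (4/15)^{15} = 7704277975826432/72081298828125 ≈ 106.883.


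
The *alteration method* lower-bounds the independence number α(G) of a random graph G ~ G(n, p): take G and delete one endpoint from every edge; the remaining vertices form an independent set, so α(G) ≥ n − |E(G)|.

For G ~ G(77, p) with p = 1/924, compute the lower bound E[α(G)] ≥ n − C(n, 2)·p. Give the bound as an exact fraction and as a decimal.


E[|E(G)|] = C(77, 2)·p = 2926 · (1/924) = 19/6.
E[α(G)] ≥ n − E[|E(G)|] = 77 − 19/6 = 443/6.
Numerically: ≈ 73.833.
(This is only a lower bound; the true E[α(G)] may be larger.)

E[α(G)] ≥ 443/6 ≈ 73.833.


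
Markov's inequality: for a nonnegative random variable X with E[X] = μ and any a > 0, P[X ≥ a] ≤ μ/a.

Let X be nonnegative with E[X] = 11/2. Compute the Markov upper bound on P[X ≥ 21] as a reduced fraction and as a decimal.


μ = E[X] = 11/2, a = 21.
Markov: P[X ≥ 21] ≤ μ/a = (11/2)/21 = 11/42.
Numerically: ≈ 0.26190.
(Since a = 21 > μ = 5.50000, the bound 11/42 is < 1 and informative.)

P[X ≥ 21] ≤ 11/42 ≈ 0.26190.


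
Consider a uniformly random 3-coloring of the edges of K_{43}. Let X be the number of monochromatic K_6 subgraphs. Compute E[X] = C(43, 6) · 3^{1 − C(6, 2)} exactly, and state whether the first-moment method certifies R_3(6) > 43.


E[X] = C(43, 6) · 3^{1 − 15} = 6096454 · 3^{−14} = 6096454/4782969.
As a reduced fraction: E[X] = 6096454/4782969 ≈ 1.2746171.
Is E[X] < 1? NO.
Since E[X] ≥ 1, the first-moment bound is inconclusive at n = 43; it does NOT by itself certify R_3(6) > 43.

E[X] = 6096454/4782969 ≈ 1.2746171; E[X] ≥ 1; first-moment method inconclusive here.


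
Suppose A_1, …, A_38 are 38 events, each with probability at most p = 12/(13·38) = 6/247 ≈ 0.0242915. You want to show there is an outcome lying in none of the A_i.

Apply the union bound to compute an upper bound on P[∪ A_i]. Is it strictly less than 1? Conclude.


Union bound: P[∪_{i=1}^{38} A_i] ≤ Σ_i P[A_i] ≤ 38·p = 38·(6/247) = 12/13.
Numerically: 12/13 ≈ 0.9230769.
Is 12/13 < 1? YES.
Since P[∪ A_i] ≤ 12/13 < 1, the complement has P[∩ A_i^c] ≥ 1 − 12/13 = 1/13 > 0, so some outcome avoids every A_i.

38·p = 12/13 ≈ 0.9230769; existence CERTIFIED by the union bound.


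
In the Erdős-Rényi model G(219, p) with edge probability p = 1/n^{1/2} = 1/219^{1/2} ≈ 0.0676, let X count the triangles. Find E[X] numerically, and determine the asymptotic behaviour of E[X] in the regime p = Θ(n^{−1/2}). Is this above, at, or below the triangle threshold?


Number of potential triangles: C(219, 3) = 1726669.
Each occurs with probability p³ ≈ (0.0676)³ ≈ 3.08556e-04.
By linearity: E[X] = C(219, 3)·p³ ≈ 1726669 · 3.08556e-04 ≈ 532.774.
Since α = 1/2 < 1, p = c/n^{1/2} ≫ 1/n is above the triangle threshold p ~ 1/n. Asymptotically E[X] ~ (c³/6)·n^{3(1−α)} = (1³/6)·n^{1.5} → ∞; triangles are abundant w.h.p.

E[X] ≈ 532.774; in regime p = Θ(1/n^{1/2}) E[X] diverges (above the triangle threshold p ~ 1/n).


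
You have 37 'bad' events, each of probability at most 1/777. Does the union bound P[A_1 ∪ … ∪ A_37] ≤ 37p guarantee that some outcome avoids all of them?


Union bound: P[∪_{i=1}^{37} A_i] ≤ Σ_i P[A_i] ≤ 37·p = 37·(1/777) = 1/21.
Numerically: 1/21 ≈ 0.0476.
Is 1/21 < 1? YES.
Since P[∪ A_i] ≤ 1/21 < 1, the complement has P[∩ A_i^c] ≥ 1 − 1/21 = 20/21 > 0, so some outcome avoids every A_i.

37·p = 1/21 ≈ 0.0476; existence CERTIFIED by the union bound.


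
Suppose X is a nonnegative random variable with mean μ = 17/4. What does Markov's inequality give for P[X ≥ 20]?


μ = E[X] = 17/4, a = 20.
Markov: P[X ≥ 20] ≤ μ/a = (17/4)/20 = 17/80.
Numerically: ≈ 0.212.
(Since a = 20 > μ = 4.250, the bound 17/80 is < 1 and informative.)

P[X ≥ 20] ≤ 17/80 ≈ 0.212.


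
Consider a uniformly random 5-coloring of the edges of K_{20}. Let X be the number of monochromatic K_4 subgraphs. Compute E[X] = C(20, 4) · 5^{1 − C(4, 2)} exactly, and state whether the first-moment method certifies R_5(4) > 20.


E[X] = C(20, 4) · 5^{1 − 6} = 4845 · 5^{−5} = 4845/3125.
As a reduced fraction: E[X] = 969/625 ≈ 1.550.
Is E[X] < 1? NO.
Since E[X] ≥ 1, the first-moment bound is inconclusive at n = 20; it does NOT by itself certify R_5(4) > 20.

E[X] = 969/625 ≈ 1.550; E[X] ≥ 1; first-moment method inconclusive here.


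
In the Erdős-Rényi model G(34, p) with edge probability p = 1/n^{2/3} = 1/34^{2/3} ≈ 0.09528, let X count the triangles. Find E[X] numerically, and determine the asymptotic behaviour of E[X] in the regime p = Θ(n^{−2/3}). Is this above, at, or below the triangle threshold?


Number of potential triangles: C(34, 3) = 5984.
Each occurs with probability p³ ≈ (0.09528)³ ≈ 8.650519e-04.
By linearity: E[X] = C(34, 3)·p³ ≈ 5984 · 8.650519e-04 ≈ 5.1765.
Since α = 2/3 < 1, p = c/n^{2/3} ≫ 1/n is above the triangle threshold p ~ 1/n. Asymptotically E[X] ~ (c³/6)·n^{3(1−α)} = (1³/6)·n^{1} → ∞; triangles are abundant w.h.p.

E[X] ≈ 5.1765; in regime p = Θ(1/n^{2/3}) E[X] diverges (above the triangle threshold p ~ 1/n).


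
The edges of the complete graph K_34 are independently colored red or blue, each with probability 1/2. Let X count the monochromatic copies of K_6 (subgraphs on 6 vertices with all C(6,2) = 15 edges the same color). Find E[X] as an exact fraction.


Let X = Σ_S X_S over the C(34, 6) = 1344904 subsets S of size 6, where X_S = 1 if the K_6 on S is monochromatic.
For a fixed S, the K_6 on S has C(6, 2) = 15 edges. P[all 15 edges red] = (1/2)^15, and likewise for blue, so P[monochromatic] = 2·(1/2)^15 = 2^{1 − 15} = 1/16384.
Summing: E[X] = C(34, 6) · 2^{1 − 15} = 1344904 · 1/16384 = 168113/2048.
Numerically: E[X] ≈ 82.086426.

E[X] = C(34,6)·2^(1−C(6,2)) = 168113/2048 ≈ 82.086426.


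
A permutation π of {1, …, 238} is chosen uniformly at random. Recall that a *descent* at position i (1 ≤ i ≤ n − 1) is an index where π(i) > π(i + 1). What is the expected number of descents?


Write X = Σ X_I over i = 1, …, 237, with X_I the indicator of one descent.
There are 237 indicators.
For each fixed i, the pair (π(i), π(i+1)) is a uniformly random ordered pair of distinct values from {1, …, 238}; by symmetry P[π(i) > π(i+1)] = 1/2.
By linearity: E[X] = 237 · (1/2) = (238 − 1) · (1/2) = 237/2 ≈ 118.5000.

E[X] = 237/2 = 118.5000.


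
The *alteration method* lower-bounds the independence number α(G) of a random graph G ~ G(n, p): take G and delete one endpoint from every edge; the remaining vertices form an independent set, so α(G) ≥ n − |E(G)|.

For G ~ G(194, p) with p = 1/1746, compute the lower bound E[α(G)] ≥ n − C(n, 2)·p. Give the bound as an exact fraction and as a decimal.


E[|E(G)|] = C(194, 2)·p = 18721 · (1/1746) = 193/18.
E[α(G)] ≥ n − E[|E(G)|] = 194 − 193/18 = 3299/18.
Numerically: ≈ 183.277778.
(This is only a lower bound; the true E[α(G)] may be larger.)

E[α(G)] ≥ 3299/18 ≈ 183.277778.


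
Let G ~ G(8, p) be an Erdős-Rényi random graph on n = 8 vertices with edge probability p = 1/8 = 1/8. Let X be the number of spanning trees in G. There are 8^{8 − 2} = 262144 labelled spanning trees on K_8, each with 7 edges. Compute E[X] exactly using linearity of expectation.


K_8 has 8^{8 − 2} = 262144 labelled spanning trees.
For each such spanning tree H, let X_H = 1 if all 7 edges of H are present in G. Then P[X_H = 1] = p^{7} = (1/8)^{7} = 1/2097152.
By linearity of expectation: E[X] = Σ_H E[X_H] = 262144 · p^{7} = 262144 · 1/2097152 = 1/8.
Numerically: E[X] ≈ 0.125.

E[X] = 262144 · (1/8)^{7} = 1/8 ≈ 0.125.


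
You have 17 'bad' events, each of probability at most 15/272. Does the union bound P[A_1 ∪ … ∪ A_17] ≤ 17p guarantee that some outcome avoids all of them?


Union bound: P[∪_{i=1}^{17} A_i] ≤ Σ_i P[A_i] ≤ 17·p = 17·(15/272) = 15/16.
Numerically: 15/16 ≈ 0.9375.
Is 15/16 < 1? YES.
Since P[∪ A_i] ≤ 15/16 < 1, the complement has P[∩ A_i^c] ≥ 1 − 15/16 = 1/16 > 0, so some outcome avoids every A_i.

17·p = 15/16 ≈ 0.9375; existence CERTIFIED by the union bound.


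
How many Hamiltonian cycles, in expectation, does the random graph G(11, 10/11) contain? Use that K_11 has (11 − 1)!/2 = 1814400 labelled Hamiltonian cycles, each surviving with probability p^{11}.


K_11 has (11 − 1)!/2 = 1814400 labelled Hamiltonian cycles.
For each such Hamiltonian cycle H, let X_H = 1 if all 11 edges of H are present in G. Then P[X_H = 1] = p^{11} = (10/11)^{11} = 100000000000/285311670611.
Summing the indicators: E[X] = Σ_H E[X_H] = 1814400 · p^{11} = 1814400 · 100000000000/285311670611 = 181440000000000000/285311670611.
Numerically: E[X] ≈ 6.359e+05.

E[X] = 1814400 · (10/11)^{11} = 181440000000000000/285311670611 ≈ 6.359e+05.


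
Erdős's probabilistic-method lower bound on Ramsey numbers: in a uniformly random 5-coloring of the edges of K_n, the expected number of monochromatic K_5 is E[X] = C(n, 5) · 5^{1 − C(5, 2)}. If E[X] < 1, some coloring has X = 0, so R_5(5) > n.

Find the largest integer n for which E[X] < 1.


We need C(n, 5) · 5^{1 − 10} < 1, i.e. C(n, 5) < 5^{10 − 1} = 1953125.
Check values of n near the boundary:
  n = 45: C(45, 5) = 1221759; 1221759 < 1953125? YES
  n = 46: C(46, 5) = 1370754; 1370754 < 1953125? YES
  n = 47: C(47, 5) = 1533939; 1533939 < 1953125? YES
  n = 48: C(48, 5) = 1712304; 1712304 < 1953125? YES
  n = 49: C(49, 5) = 1906884; 1906884 < 1953125? YES
  n = 50: C(50, 5) = 2118760; 2118760 < 1953125? NO
  n = 51: C(51, 5) = 2349060; 2349060 < 1953125? NO
  n = 52: C(52, 5) = 2598960; 2598960 < 1953125? NO
The largest n with C(n, 5) < 1953125 is n = 49 (where E[X] = 1906884/1953125 ≈ 0.9763). Hence R_5(5) > 49, i.e. R_5(5) ≥ 50.

Largest n = 49; hence R_5(5) > 49.


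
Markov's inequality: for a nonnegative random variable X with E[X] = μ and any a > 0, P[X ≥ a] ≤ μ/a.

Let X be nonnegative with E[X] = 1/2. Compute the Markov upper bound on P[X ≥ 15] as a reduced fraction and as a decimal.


μ = E[X] = 1/2, a = 15.
Markov: P[X ≥ 15] ≤ μ/a = (1/2)/15 = 1/30.
Numerically: ≈ 0.033.
(Since a = 15 > μ = 0.500, the bound 1/30 is < 1 and informative.)

P[X ≥ 15] ≤ 1/30 ≈ 0.033.


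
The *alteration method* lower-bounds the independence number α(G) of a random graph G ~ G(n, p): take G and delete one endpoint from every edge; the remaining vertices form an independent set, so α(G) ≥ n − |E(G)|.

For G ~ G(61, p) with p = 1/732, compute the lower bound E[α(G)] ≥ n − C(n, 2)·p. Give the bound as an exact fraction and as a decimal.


E[|E(G)|] = C(61, 2)·p = 1830 · (1/732) = 5/2.
E[α(G)] ≥ n − E[|E(G)|] = 61 − 5/2 = 117/2.
Numerically: ≈ 58.5000.
(This is only a lower bound; the true E[α(G)] may be larger.)

E[α(G)] ≥ 117/2 ≈ 58.5000.


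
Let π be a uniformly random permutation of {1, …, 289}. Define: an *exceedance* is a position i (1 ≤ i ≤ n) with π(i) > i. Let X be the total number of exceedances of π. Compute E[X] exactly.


Write X = Σ_{i=1}^{289} X_i, where X_i = 1_{π(i) > i}.
For each fixed i, π(i) is uniform over {1, …, 289} (marginal of a uniform permutation), so P[π(i) > i] = (n − i)/n. Summing: Σ_{i=1}^{289} (n − i)/n = (0 + 1 + … + 288)/289 = 289(289 − 1)/(2·289) = (289 − 1)/2.
Hence E[X] = Σ_{i=1}^{289} (289 − i)/289 = 144 ≈ 144.000.

E[X] = 144 = 144.000.


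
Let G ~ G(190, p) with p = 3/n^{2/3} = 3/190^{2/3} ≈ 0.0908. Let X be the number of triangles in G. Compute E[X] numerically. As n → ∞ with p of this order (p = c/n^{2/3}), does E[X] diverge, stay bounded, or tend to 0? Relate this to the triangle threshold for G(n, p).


Number of potential triangles: C(190, 3) = 1125180.
Each occurs with probability p³ ≈ (0.0908)³ ≈ 7.47922e-04.
By linearity: E[X] = C(190, 3)·p³ ≈ 1125180 · 7.47922e-04 ≈ 841.547.
Since α = 2/3 < 1, p = c/n^{2/3} ≫ 1/n is above the triangle threshold p ~ 1/n. Asymptotically E[X] ~ (c³/6)·n^{3(1−α)} = (3³/6)·n^{1} → ∞; triangles are abundant w.h.p.

E[X] ≈ 841.547; in regime p = Θ(1/n^{2/3}) E[X] diverges (above the triangle threshold p ~ 1/n).


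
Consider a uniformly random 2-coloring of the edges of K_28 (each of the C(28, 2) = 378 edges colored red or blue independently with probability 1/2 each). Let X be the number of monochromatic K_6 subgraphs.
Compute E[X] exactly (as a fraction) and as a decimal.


Let X = Σ_S X_S over the C(28, 6) = 376740 subsets S of size 6, where X_S = 1 if the K_6 on S is monochromatic.
For a fixed S, the K_6 on S has C(6, 2) = 15 edges. P[all 15 edges red] = (1/2)^15, and likewise for blue, so P[monochromatic] = 2·(1/2)^15 = 2^{1 − 15} = 1/16384.
Summing: E[X] = C(28, 6) · 2^{1 − 15} = 376740 · 1/16384 = 94185/4096.
Numerically: E[X] ≈ 22.99438.

E[X] = C(28,6)·2^(1−C(6,2)) = 94185/4096 ≈ 22.99438.


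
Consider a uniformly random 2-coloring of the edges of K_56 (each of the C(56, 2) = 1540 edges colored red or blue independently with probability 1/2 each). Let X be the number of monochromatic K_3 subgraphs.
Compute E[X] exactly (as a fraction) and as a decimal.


Let X = Σ_S X_S over the C(56, 3) = 27720 subsets S of size 3, where X_S = 1 if the K_3 on S is monochromatic.
For a fixed S, the K_3 on S has C(3, 2) = 3 edges. P[all 3 edges red] = (1/2)^3, and likewise for blue, so P[monochromatic] = 2·(1/2)^3 = 2^{1 − 3} = 1/4.
By linearity of expectation: E[X] = C(56, 3) · 2^{1 − 3} = 27720 · 1/4 = 6930.
Numerically: E[X] ≈ 6930.000.

E[X] = C(56,3)·2^(1−C(3,2)) = 6930 ≈ 6930.000.


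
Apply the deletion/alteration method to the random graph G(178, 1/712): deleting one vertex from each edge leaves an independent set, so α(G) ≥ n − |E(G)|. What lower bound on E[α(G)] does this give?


E[|E(G)|] = C(178, 2)·p = 15753 · (1/712) = 177/8.
E[α(G)] ≥ n − E[|E(G)|] = 178 − 177/8 = 1247/8.
Numerically: ≈ 155.8750.
(This is only a lower bound; the true E[α(G)] may be larger.)

E[α(G)] ≥ 1247/8 ≈ 155.8750.


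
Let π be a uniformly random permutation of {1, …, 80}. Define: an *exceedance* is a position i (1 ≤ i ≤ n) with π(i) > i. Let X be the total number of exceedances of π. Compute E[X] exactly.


Write X = Σ_{i=1}^{80} X_i, where X_i = 1_{π(i) > i}.
For each fixed i, π(i) is uniform over {1, …, 80} (marginal of a uniform permutation), so P[π(i) > i] = (n − i)/n. Summing: Σ_{i=1}^{80} (n − i)/n = (0 + 1 + … + 79)/80 = 80(80 − 1)/(2·80) = (80 − 1)/2.
Hence E[X] = Σ_{i=1}^{80} (80 − i)/80 = 79/2 ≈ 39.500.

E[X] = 79/2 = 39.500.


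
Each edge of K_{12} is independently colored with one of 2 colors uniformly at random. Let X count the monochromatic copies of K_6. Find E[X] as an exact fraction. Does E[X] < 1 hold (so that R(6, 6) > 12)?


E[X] = C(12, 6) · 2^{1 − 15} = 924 · 2^{−14} = 924/16384.
As a reduced fraction: E[X] = 231/4096 ≈ 0.05640.
Is E[X] < 1? YES.
Since E[X] < 1, there exists a 2-coloring of K_{12} with no monochromatic K_6; hence R(6, 6) > 12.

E[X] = 231/4096 ≈ 0.05640; E[X] < 1, so R(6, 6) > 12.


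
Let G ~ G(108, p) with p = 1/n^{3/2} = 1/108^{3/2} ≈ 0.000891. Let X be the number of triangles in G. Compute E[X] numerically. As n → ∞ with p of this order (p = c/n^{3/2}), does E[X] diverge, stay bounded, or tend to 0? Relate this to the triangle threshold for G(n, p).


Number of potential triangles: C(108, 3) = 204156.
Each occurs with probability p³ ≈ (0.000891)³ ≈ 7.072828e-10.
By linearity: E[X] = C(108, 3)·p³ ≈ 204156 · 7.072828e-10 ≈ 0.0001.
Since α = 3/2 > 1, p = c/n^{3/2} = o(1/n) is below the triangle threshold p ~ 1/n. Asymptotically E[X] ~ (c³/6)·n^{3(1−α)} = (1³/6)·n^{-1.5} → 0, so by Markov's inequality G has no triangles w.h.p.

E[X] ≈ 0.0001; in regime p = Θ(1/n^{3/2}) E[X] tends to 0 (below the triangle threshold p ~ 1/n).


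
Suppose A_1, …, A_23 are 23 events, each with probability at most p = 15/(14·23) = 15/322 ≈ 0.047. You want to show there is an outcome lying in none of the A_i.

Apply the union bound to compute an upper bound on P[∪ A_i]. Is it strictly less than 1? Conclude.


Union bound: P[∪_{i=1}^{23} A_i] ≤ Σ_i P[A_i] ≤ 23·p = 23·(15/322) = 15/14.
Numerically: 15/14 ≈ 1.071.
Is 15/14 < 1? NO.
Since the bound 15/14 is ≥ 1, the union bound is uninformative here; it does NOT by itself certify existence.

23·p = 15/14 ≈ 1.071; existence NOT certified by the union bound.


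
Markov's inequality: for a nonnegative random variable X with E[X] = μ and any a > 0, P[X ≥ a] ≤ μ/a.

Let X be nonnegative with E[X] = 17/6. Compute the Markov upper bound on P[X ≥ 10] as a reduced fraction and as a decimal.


μ = E[X] = 17/6, a = 10.
Markov: P[X ≥ 10] ≤ μ/a = (17/6)/10 = 17/60.
Numerically: ≈ 0.283.
(Since a = 10 > μ = 2.833, the bound 17/60 is < 1 and informative.)

P[X ≥ 10] ≤ 17/60 ≈ 0.283.


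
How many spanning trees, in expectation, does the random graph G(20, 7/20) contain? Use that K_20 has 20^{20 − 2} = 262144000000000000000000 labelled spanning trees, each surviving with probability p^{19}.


K_20 has 20^{20 − 2} = 262144000000000000000000 labelled spanning trees.
For each such spanning tree H, let X_H = 1 if all 19 edges of H are present in G. Then P[X_H = 1] = p^{19} = (7/20)^{19} = 11398895185373143/5242880000000000000000000.
Summing the indicators: E[X] = Σ_H E[X_H] = 262144000000000000000000 · p^{19} = 262144000000000000000000 · 11398895185373143/5242880000000000000000000 = 11398895185373143/20.
Numerically: E[X] ≈ 5.7e+14.

E[X] = 262144000000000000000000 · (7/20)^{19} = 11398895185373143/20 ≈ 5.7e+14.


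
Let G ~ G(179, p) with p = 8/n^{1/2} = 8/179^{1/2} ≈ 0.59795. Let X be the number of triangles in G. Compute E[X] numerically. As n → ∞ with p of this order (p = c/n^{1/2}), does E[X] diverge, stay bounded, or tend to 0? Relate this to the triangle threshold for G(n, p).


Number of potential triangles: C(179, 3) = 939929.
Each occurs with probability p³ ≈ (0.59795)³ ≈ 2.1379149e-01.
By linearity: E[X] = C(179, 3)·p³ ≈ 939929 · 2.1379149e-01 ≈ 200948.82161.
Since α = 1/2 < 1, p = c/n^{1/2} ≫ 1/n is above the triangle threshold p ~ 1/n. Asymptotically E[X] ~ (c³/6)·n^{3(1−α)} = (8³/6)·n^{1.5} → ∞; triangles are abundant w.h.p.

E[X] ≈ 200948.82161; in regime p = Θ(1/n^{1/2}) E[X] diverges (above the triangle threshold p ~ 1/n).


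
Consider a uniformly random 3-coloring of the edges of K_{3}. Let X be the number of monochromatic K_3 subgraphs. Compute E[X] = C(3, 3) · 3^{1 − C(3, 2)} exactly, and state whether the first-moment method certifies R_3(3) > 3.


E[X] = C(3, 3) · 3^{1 − 3} = 1 · 3^{−2} = 1/9.
As a reduced fraction: E[X] = 1/9 ≈ 0.111111.
Is E[X] < 1? YES.
Since E[X] < 1, there exists a 3-coloring of K_{3} with no monochromatic K_3; hence R_3(3) > 3.

E[X] = 1/9 ≈ 0.111111; E[X] < 1, so R_3(3) > 3.


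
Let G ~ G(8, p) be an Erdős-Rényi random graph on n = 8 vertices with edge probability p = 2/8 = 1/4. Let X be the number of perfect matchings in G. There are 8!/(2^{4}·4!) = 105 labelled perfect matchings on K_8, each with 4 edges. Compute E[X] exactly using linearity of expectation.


K_8 has 8!/(2^{4}·4!) = 105 labelled perfect matchings.
For each such perfect matching H, let X_H = 1 if all 4 edges of H are present in G. Then P[X_H = 1] = p^{4} = (1/4)^{4} = 1/256.
By linearity of expectation: E[X] = Σ_H E[X_H] = 105 · p^{4} = 105 · 1/256 = 105/256.
Numerically: E[X] ≈ 0.41.

E[X] = 105 · (1/4)^{4} = 105/256 ≈ 0.41.


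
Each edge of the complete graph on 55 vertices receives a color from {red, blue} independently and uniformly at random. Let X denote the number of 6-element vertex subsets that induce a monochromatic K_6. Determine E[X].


Let X = Σ_S X_S over the C(55, 6) = 28989675 subsets S of size 6, where X_S = 1 if the K_6 on S is monochromatic.
For a fixed S, the K_6 on S has C(6, 2) = 15 edges. P[all 15 edges red] = (1/2)^15, and likewise for blue, so P[monochromatic] = 2·(1/2)^15 = 2^{1 − 15} = 1/16384.
By linearity: E[X] = C(55, 6) · 2^{1 − 15} = 28989675 · 1/16384 = 28989675/16384.
Numerically: E[X] ≈ 1769.389.

E[X] = C(55,6)·2^(1−C(6,2)) = 28989675/16384 ≈ 1769.389.


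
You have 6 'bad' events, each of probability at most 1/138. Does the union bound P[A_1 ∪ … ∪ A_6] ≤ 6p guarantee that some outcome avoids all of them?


Union bound: P[∪_{i=1}^{6} A_i] ≤ Σ_i P[A_i] ≤ 6·p = 6·(1/138) = 1/23.
Numerically: 1/23 ≈ 0.043478.
Is 1/23 < 1? YES.
Since P[∪ A_i] ≤ 1/23 < 1, the complement has P[∩ A_i^c] ≥ 1 − 1/23 = 22/23 > 0, so some outcome avoids every A_i.

6·p = 1/23 ≈ 0.043478; existence CERTIFIED by the union bound.


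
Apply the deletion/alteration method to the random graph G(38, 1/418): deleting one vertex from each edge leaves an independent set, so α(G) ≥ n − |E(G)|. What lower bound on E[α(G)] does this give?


E[|E(G)|] = C(38, 2)·p = 703 · (1/418) = 37/22.
E[α(G)] ≥ n − E[|E(G)|] = 38 − 37/22 = 799/22.
Numerically: ≈ 36.31818.
(This is only a lower bound; the true E[α(G)] may be larger.)

E[α(G)] ≥ 799/22 ≈ 36.31818.


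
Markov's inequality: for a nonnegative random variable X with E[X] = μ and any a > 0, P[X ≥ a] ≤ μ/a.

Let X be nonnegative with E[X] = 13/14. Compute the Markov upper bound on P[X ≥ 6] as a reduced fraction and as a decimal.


μ = E[X] = 13/14, a = 6.
Markov: P[X ≥ 6] ≤ μ/a = (13/14)/6 = 13/84.
Numerically: ≈ 0.155.
(Since a = 6 > μ = 0.929, the bound 13/84 is < 1 and informative.)

P[X ≥ 6] ≤ 13/84 ≈ 0.155.


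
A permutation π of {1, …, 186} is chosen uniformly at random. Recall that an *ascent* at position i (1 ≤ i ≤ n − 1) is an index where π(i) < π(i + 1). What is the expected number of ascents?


Write X = Σ X_I over i = 1, …, 185, with X_I the indicator of one ascent.
There are 185 indicators.
For each fixed i, the pair (π(i), π(i+1)) is a uniformly random ordered pair of distinct values from {1, …, 186}; by symmetry P[π(i) < π(i+1)] = 1/2.
By linearity: E[X] = 185 · (1/2) = (186 − 1) · (1/2) = 185/2 ≈ 92.500000.

E[X] = 185/2 = 92.500000.


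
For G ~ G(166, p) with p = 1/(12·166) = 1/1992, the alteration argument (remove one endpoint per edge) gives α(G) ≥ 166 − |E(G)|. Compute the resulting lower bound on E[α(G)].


E[|E(G)|] = C(166, 2)·p = 13695 · (1/1992) = 55/8.
E[α(G)] ≥ n − E[|E(G)|] = 166 − 55/8 = 1273/8.
Numerically: ≈ 159.1250.
(This is only a lower bound; the true E[α(G)] may be larger.)

E[α(G)] ≥ 1273/8 ≈ 159.1250.


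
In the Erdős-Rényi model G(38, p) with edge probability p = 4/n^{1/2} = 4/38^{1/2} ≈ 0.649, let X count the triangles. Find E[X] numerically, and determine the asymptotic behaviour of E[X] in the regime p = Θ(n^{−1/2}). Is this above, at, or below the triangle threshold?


Number of potential triangles: C(38, 3) = 8436.
Each occurs with probability p³ ≈ (0.649)³ ≈ 2.73215e-01.
By linearity: E[X] = C(38, 3)·p³ ≈ 8436 · 2.73215e-01 ≈ 2304.842.
Since α = 1/2 < 1, p = c/n^{1/2} ≫ 1/n is above the triangle threshold p ~ 1/n. Asymptotically E[X] ~ (c³/6)·n^{3(1−α)} = (4³/6)·n^{1.5} → ∞; triangles are abundant w.h.p.

E[X] ≈ 2304.842; in regime p = Θ(1/n^{1/2}) E[X] diverges (above the triangle threshold p ~ 1/n).


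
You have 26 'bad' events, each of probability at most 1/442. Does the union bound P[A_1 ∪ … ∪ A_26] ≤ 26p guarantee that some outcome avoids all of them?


Union bound: P[∪_{i=1}^{26} A_i] ≤ Σ_i P[A_i] ≤ 26·p = 26·(1/442) = 1/17.
Numerically: 1/17 ≈ 0.0588.
Is 1/17 < 1? YES.
Since P[∪ A_i] ≤ 1/17 < 1, the complement has P[∩ A_i^c] ≥ 1 − 1/17 = 16/17 > 0, so some outcome avoids every A_i.

26·p = 1/17 ≈ 0.0588; existence CERTIFIED by the union bound.


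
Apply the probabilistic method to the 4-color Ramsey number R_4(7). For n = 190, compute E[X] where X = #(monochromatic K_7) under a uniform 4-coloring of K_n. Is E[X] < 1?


E[X] = C(190, 7) · 4^{1 − 21} = 1585940245560 · 4^{−20} = 1585940245560/1099511627776.
As a reduced fraction: E[X] = 198242530695/137438953472 ≈ 1.442404.
Is E[X] < 1? NO.
Since E[X] ≥ 1, the first-moment bound is inconclusive at n = 190; it does NOT by itself certify R_4(7) > 190.

E[X] = 198242530695/137438953472 ≈ 1.442404; E[X] ≥ 1; first-moment method inconclusive here.


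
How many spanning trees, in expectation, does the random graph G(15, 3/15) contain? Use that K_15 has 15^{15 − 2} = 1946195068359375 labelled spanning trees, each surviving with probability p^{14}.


K_15 has 15^{15 − 2} = 1946195068359375 labelled spanning trees.
For each such spanning tree H, let X_H = 1 if all 14 edges of H are present in G. Then P[X_H = 1] = p^{14} = (1/5)^{14} = 1/6103515625.
By linearity of expectation: E[X] = Σ_H E[X_H] = 1946195068359375 · p^{14} = 1946195068359375 · 1/6103515625 = 1594323/5.
Numerically: E[X] ≈ 3.189e+05.

E[X] = 1946195068359375 · (1/5)^{14} = 1594323/5 ≈ 3.189e+05.


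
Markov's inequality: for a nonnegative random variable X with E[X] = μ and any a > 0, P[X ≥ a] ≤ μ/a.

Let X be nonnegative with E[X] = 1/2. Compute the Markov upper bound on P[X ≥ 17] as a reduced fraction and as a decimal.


μ = E[X] = 1/2, a = 17.
Markov: P[X ≥ 17] ≤ μ/a = (1/2)/17 = 1/34.
Numerically: ≈ 0.02941.
(Since a = 17 > μ = 0.50000, the bound 1/34 is < 1 and informative.)

P[X ≥ 17] ≤ 1/34 ≈ 0.02941.


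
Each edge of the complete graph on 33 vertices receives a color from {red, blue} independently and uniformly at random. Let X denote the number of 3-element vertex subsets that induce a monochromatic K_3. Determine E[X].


Let X = Σ_S X_S over the C(33, 3) = 5456 subsets S of size 3, where X_S = 1 if the K_3 on S is monochromatic.
For a fixed S, the K_3 on S has C(3, 2) = 3 edges. P[all 3 edges red] = (1/2)^3, and likewise for blue, so P[monochromatic] = 2·(1/2)^3 = 2^{1 − 3} = 1/4.
By linearity of expectation: E[X] = C(33, 3) · 2^{1 − 3} = 5456 · 1/4 = 1364.
Numerically: E[X] ≈ 1364.0000.

E[X] = C(33,3)·2^(1−C(3,2)) = 1364 ≈ 1364.0000.
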